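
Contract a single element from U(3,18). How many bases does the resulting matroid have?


Contracting e from U(3,18) gives U(2,17).
Bases of U(2,17) = C(17,2) = (17 * 16) / (1 * 2) = 136.

136


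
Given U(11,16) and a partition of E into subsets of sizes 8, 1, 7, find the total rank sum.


r(Ai) = min(|Ai|, 11) for each part.
Sum = min(8,11) + min(1,11) + min(7,11)
    = 8 + 1 + 7
    = 16.

16


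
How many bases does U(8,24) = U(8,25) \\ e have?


Deleting e from U(8,25) gives U(8,24) since n > r.
Bases of U(8,24) = (24 choose 8) = 735471.

735471


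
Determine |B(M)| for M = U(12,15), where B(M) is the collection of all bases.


Bases of U(12,15) are all 12-element subsets of the 15-element ground set.
Number of bases = C(15,12).
(15 choose 12) = 455.

455


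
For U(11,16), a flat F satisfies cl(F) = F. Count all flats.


Flats of U(11,16): every subset of size < 11 is a flat, plus E itself.
Count = (16 choose 0) + (16 choose 1) + (16 choose 2) + (16 choose 3) + (16 choose 4) + (16 choose 5) + (16 choose 6) + (16 choose 7) + (16 choose 8) + (16 choose 9) + (16 choose 10) + 1
     = 1 + 16 + 120 + 560 + 1820 + 4368 + 8008 + 11440 + 12870 + 11440 + 8008 + 1
     = 58652.

58652


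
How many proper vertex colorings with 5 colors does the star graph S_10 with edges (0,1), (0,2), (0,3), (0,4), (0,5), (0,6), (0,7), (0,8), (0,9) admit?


P(tree, k) = k * (k-1)^(9) for any tree on 10 vertices.
P(5) = 5 * 4^9 = 5 * 262144 = 1310720.

1310720


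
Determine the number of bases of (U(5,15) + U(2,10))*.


(M1+M2)* = M1* + M2*.
M1* = U(10,15), bases: C(15,10) = 3003.
M2* = U(8,10), bases: C(10,8) = 45.
|B(M*)| = 3003 * 45 = 135135.

135135


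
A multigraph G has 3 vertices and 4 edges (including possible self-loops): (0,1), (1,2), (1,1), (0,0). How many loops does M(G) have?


In a graphic matroid, a loop is a self-loop edge (u,u) with rank 0.
Examining all 4 edges for self-loops...
Self-loops found: (1,1), (0,0)
Number of loops = 2.

2


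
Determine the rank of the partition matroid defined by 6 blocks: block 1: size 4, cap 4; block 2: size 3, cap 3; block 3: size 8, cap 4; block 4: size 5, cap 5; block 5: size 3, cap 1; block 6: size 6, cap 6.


Rank of a partition matroid = sum of min(|Si|, ci) for each block.
= min(4,4) + min(3,3) + min(8,4) + min(5,5) + min(3,1) + min(6,6)
= 4 + 3 + 4 + 5 + 1 + 6
= 23.

23


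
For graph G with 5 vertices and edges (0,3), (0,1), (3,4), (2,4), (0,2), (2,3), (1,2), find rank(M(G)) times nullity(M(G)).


r(M) = |V| - c = 5 - 1 = 4.
nullity = |E| - r(M) = 7 - 4 = 3.
Product = 4 * 3 = 12.

12


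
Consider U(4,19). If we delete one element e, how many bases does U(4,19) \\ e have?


Deleting e from U(4,19) gives U(4,18) since n > r.
Bases of U(4,18) = C(18,4) = 18! / (4! * 14!) = 3060.

3060


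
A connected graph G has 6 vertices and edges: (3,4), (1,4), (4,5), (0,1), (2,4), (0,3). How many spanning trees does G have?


By Kirchhoff's matrix tree theorem, the number of spanning trees equals
the determinant of any cofactor of the Laplacian matrix L.
G has 6 vertices and 6 edges.
Computing the (5 x 5) cofactor determinant gives 4.

4


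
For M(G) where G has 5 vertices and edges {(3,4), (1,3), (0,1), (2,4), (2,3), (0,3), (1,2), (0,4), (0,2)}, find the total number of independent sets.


An independent set in a graphic matroid is an acyclic edge subset.
G has 5 vertices and 9 edges.
Enumerate all 2^9 = 512 subsets, checking for acyclicity.
Total independent sets = 198.

198


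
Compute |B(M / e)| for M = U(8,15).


Contracting e from U(8,15) gives U(7,14).
Bases of U(7,14) = C(14,7) = 14! / (7! * 7!) = 3432.

3432


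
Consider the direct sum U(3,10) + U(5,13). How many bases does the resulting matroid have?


Bases of a direct sum M1 + M2: |B| = |B(M1)| * |B(M2)|.
|B(U(3,10))| = C(10,3) = 120.
|B(U(5,13))| = C(13,5) = 1287.
Total bases = 120 * 1287 = 154440.

154440


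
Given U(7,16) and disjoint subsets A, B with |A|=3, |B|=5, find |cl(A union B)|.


|A union B| = 3 + 5 = 8 (disjoint).
In U(7,16), cl(S) = S if |S| < 7, else cl(S) = E.
Since 8 >= 7, cl(A union B) = E.
|cl(A union B)| = 16.

16


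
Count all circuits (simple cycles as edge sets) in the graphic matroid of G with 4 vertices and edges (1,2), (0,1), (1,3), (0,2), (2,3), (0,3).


A circuit in a graphic matroid = edge set of a simple cycle.
G has 4 vertices and 6 edges.
Enumerating all minimal edge subsets forming cycles...
Total circuits found: 7.

7


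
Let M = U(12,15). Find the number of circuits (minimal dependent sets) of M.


In U(12,15), circuits are the (13)-element subsets.
Any set of 13 elements is dependent, and removing any one element gives
an independent set of size 12, so it is a minimal dependent set.
Number of circuits = C(15,13) = 105.

105


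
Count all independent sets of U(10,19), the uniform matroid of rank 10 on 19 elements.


Independent sets of U(10,19) are all subsets of size <= 10.
Count = C(19,0) + C(19,1) + C(19,2) + C(19,3) + C(19,4) + C(19,5) + C(19,6) + C(19,7) + C(19,8) + C(19,9) + C(19,10)
     = 1 + 19 + 171 + 969 + 3876 + 11628 + 27132 + 50388 + 75582 + 92378 + 92378
     = 354522.

354522


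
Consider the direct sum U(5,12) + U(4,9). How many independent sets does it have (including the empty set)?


For a direct sum, |I(M1+M2)| = |I(M1)| * |I(M2)|.
|I(U(5,12))| = sum C(12,k) for k=0..5 = 1586.
|I(U(4,9))| = sum C(9,k) for k=0..4 = 256.
Total = 1586 * 256 = 406016.

406016


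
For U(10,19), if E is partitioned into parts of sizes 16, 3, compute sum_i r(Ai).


r(Ai) = min(|Ai|, 10) for each part.
Sum = min(16,10) + min(3,10)
    = 10 + 3
    = 13.

13


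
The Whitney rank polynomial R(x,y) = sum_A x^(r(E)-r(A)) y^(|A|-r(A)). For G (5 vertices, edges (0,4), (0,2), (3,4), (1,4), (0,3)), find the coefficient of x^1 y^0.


R(x,y) = sum over A in 2^E of x^(r(E)-r(A)) * y^(|A|-r(A)).
G has 5 vertices, 5 edges. r(E) = 4.
Enumerate all 2^5 = 32 subsets.
Count subsets with r(E)-r(A)=1 and |A|-r(A)=0: 9.

9


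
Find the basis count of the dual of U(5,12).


The dual of U(r,n) is U(n-r, n) = U(7,12).
Bases of U(7,12) are all (7)-element subsets.
|B(M*)| = (12 choose 7) = 792.

792


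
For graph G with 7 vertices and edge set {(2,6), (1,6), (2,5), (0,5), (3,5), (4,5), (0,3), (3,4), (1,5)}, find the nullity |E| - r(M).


Cycle rank (nullity) = |E| - r(M) = |E| - (|V| - c).
|E| = 9, |V| = 7, c = 1.
Nullity = 9 - (7 - 1) = 9 - 6 = 3.

3


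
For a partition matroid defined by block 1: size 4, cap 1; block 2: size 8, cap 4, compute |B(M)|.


A basis picks exactly ci elements from block i.
Number of bases = product of C(|Si|, ci).
= C(4,1) * C(8,4)
= 4 * 70
= 280.

280


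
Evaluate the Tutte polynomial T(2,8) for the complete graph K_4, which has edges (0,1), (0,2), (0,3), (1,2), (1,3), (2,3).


T(K_4; x,y) = x^3 + 3x^2 + 4xy + 2x + y^3 + 3y^2 + 2y.
Substituting x=2, y=8:
= 8 + 12 + 64 + 4 + 512 + 192 + 16
= 808.

808


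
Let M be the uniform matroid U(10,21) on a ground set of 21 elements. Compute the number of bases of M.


Bases of U(10,21) are all 10-element subsets of the 21-element ground set.
Number of bases = C(21,10).
(21 choose 10) = 352716.

352716


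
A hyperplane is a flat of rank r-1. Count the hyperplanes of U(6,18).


Hyperplanes of U(6,18) are flats of rank 5.
In a uniform matroid, these are exactly the (5)-element subsets.
Count = C(18,5) = 18! / (5! * 13!) = 8568.

8568


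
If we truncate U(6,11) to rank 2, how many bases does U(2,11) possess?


Truncating U(6,11) to rank 2 gives U(2,11).
Bases of U(2,11) are all 2-element subsets of 11 elements.
Number of bases = (11 choose 2) = 55.

55


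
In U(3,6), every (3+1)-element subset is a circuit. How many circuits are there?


In U(3,6), circuits are the (4)-element subsets.
Any set of 4 elements is dependent, and removing any one element gives
an independent set of size 3, so it is a minimal dependent set.
Number of circuits = C(6,4) = (6 * 5 * 4 * 3) / (1 * 2 * 3 * 4) = 15.

15


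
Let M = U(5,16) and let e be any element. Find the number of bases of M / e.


Contracting e from U(5,16) gives U(4,15).
Bases of U(4,15) = (15 choose 4) = 1365.

1365


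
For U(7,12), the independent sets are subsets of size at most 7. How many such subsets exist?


Independent sets of U(7,12) are all subsets of size <= 7.
Count = (12 choose 0) + (12 choose 1) + (12 choose 2) + (12 choose 3) + (12 choose 4) + (12 choose 5) + (12 choose 6) + (12 choose 7)
     = 1 + 12 + 66 + 220 + 495 + 792 + 924 + 792
     = 3302.

3302


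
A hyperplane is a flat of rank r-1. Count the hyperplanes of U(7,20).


Hyperplanes of U(7,20) are flats of rank 6.
In a uniform matroid, these are exactly the (6)-element subsets.
Count = (20 choose 6) = 38760.

38760


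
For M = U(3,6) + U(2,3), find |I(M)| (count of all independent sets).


For a direct sum, |I(M1+M2)| = |I(M1)| * |I(M2)|.
|I(U(3,6))| = sum C(6,k) for k=0..3 = 42.
|I(U(2,3))| = sum C(3,k) for k=0..2 = 7.
Total = 42 * 7 = 294.

294


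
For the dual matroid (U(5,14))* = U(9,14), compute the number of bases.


The dual of U(r,n) is U(n-r, n) = U(9,14).
Bases of U(9,14) are all (9)-element subsets.
|B(M*)| = C(14,9) = 2002.

2002


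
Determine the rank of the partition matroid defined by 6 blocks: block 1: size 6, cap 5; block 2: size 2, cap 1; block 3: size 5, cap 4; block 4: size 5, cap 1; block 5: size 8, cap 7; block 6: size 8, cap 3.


Rank of a partition matroid = sum of min(|Si|, ci) for each block.
= min(6,5) + min(2,1) + min(5,4) + min(5,1) + min(8,7) + min(8,3)
= 5 + 1 + 4 + 1 + 7 + 3
= 21.

21


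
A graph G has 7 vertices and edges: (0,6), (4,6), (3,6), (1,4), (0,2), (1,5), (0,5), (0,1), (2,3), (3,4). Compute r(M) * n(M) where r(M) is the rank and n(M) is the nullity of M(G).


r(M) = |V| - c = 7 - 1 = 6.
nullity = |E| - r(M) = 10 - 6 = 4.
Product = 6 * 4 = 24.

24


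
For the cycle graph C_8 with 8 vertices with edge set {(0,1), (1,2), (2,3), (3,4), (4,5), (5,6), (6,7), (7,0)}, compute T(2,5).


T(C_8; x,y) = x + x^2 + ... + x^(7) + y.
T(2,5) = 2^1 + 2^2 + 2^3 + 2^4 + 2^5 + 2^6 + 2^7 + 5
= 2 + 4 + 8 + 16 + 32 + 64 + 128 + 5
= 259.

259


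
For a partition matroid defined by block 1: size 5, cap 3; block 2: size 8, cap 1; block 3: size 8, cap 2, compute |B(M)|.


A basis picks exactly ci elements from block i.
Number of bases = product of C(|Si|, ci).
= C(5,3) * C(8,1) * C(8,2)
= 10 * 8 * 28
= 2240.

2240


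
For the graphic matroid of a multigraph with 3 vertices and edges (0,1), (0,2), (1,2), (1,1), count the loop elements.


In a graphic matroid, a loop is a self-loop edge (u,u) with rank 0.
Examining all 4 edges for self-loops...
Self-loops found: (1,1)
Number of loops = 1.

1


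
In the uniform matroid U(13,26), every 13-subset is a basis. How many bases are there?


Bases of U(13,26) are all 13-element subsets of the 26-element ground set.
Number of bases = C(26,13).
C(26,13) = 26! / (13! * 13!) = 10400600.

10400600


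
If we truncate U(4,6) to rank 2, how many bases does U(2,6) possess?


Truncating U(4,6) to rank 2 gives U(2,6).
Bases of U(2,6) are all 2-element subsets of 6 elements.
Number of bases = C(6,2) = 6! / (2! * 4!) = 15.

15


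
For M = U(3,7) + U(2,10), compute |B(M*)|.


(M1+M2)* = M1* + M2*.
M1* = U(4,7), bases: C(7,4) = 35.
M2* = U(8,10), bases: C(10,8) = 45.
|B(M*)| = 35 * 45 = 1575.

1575


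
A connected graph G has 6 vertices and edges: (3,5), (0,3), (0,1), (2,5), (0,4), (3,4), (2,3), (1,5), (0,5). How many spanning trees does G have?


By Kirchhoff's matrix tree theorem, the number of spanning trees equals
the determinant of any cofactor of the Laplacian matrix L.
G has 6 vertices and 9 edges.
Computing the (5 x 5) cofactor determinant gives 54.

54


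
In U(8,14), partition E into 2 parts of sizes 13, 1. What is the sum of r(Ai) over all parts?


r(Ai) = min(|Ai|, 8) for each part.
Sum = min(13,8) + min(1,8)
    = 8 + 1
    = 9.

9


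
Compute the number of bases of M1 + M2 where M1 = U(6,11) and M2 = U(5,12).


Bases of a direct sum M1 + M2: |B| = |B(M1)| * |B(M2)|.
|B(U(6,11))| = C(11,6) = 462.
|B(U(5,12))| = C(12,5) = 792.
Total bases = 462 * 792 = 365904.

365904


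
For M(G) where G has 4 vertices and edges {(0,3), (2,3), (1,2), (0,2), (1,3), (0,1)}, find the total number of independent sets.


An independent set in a graphic matroid is an acyclic edge subset.
G has 4 vertices and 6 edges.
Enumerate all 2^6 = 64 subsets, checking for acyclicity.
Total independent sets = 38.

38


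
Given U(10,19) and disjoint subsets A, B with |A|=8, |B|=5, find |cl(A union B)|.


|A union B| = 8 + 5 = 13 (disjoint).
In U(10,19), cl(S) = S if |S| < 10, else cl(S) = E.
Since 13 >= 10, cl(A union B) = E.
|cl(A union B)| = 19.

19


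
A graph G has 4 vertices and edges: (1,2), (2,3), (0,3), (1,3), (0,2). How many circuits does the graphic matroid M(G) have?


A circuit in a graphic matroid = edge set of a simple cycle.
G has 4 vertices and 5 edges.
Enumerating all minimal edge subsets forming cycles...
Total circuits found: 3.

3


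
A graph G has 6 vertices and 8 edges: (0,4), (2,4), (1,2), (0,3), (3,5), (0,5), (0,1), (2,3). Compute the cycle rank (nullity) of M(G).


Cycle rank (nullity) = |E| - r(M) = |E| - (|V| - c).
|E| = 8, |V| = 6, c = 1.
Nullity = 8 - (6 - 1) = 8 - 5 = 3.

3


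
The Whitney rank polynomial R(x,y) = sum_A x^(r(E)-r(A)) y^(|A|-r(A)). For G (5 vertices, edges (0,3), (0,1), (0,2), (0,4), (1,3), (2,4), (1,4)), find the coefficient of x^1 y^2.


R(x,y) = sum over A in 2^E of x^(r(E)-r(A)) * y^(|A|-r(A)).
G has 5 vertices, 7 edges. r(E) = 4.
Enumerate all 2^7 = 128 subsets.
Count subsets with r(E)-r(A)=1 and |A|-r(A)=2: 2.

2


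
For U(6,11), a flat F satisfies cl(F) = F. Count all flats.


Flats of U(6,11): every subset of size < 6 is a flat, plus E itself.
Count = (11 choose 0) + (11 choose 1) + (11 choose 2) + (11 choose 3) + (11 choose 4) + (11 choose 5) + 1
     = 1 + 11 + 55 + 165 + 330 + 462 + 1
     = 1025.

1025


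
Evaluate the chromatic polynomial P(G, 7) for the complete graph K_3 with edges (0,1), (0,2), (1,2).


P(K_3, k) = k(k-1)(k-2)...(k-2).
P(7) = (7) * (6) * (5) = 210.

210


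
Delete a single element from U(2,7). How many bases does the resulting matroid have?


Deleting e from U(2,7) gives U(2,6) since n > r.
Bases of U(2,6) = C(6,2) = (6 * 5) / (1 * 2) = 15.

15


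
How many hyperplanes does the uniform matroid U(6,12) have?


Hyperplanes of U(6,12) are flats of rank 5.
In a uniform matroid, these are exactly the (5)-element subsets.
Count = C(12,5) = 12! / (5! * 7!) = 792.

792


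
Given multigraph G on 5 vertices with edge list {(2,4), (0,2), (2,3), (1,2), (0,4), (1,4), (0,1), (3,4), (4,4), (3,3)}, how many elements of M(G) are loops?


In a graphic matroid, a loop is a self-loop edge (u,u) with rank 0.
Examining all 10 edges for self-loops...
Self-loops found: (4,4), (3,3)
Number of loops = 2.

2


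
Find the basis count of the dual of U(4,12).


The dual of U(r,n) is U(n-r, n) = U(8,12).
Bases of U(8,12) are all (8)-element subsets.
|B(M*)| = (12 choose 8) = 495.

495


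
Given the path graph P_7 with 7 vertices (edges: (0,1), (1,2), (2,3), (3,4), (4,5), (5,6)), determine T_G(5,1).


A path on 7 vertices is a tree with 6 edges.
T(x,y) = x^(6) for any tree.
T(5,1) = 5^6 = 15625.

15625


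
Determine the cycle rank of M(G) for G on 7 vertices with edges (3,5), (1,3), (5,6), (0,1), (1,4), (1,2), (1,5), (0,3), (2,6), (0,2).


Cycle rank (nullity) = |E| - r(M) = |E| - (|V| - c).
|E| = 10, |V| = 7, c = 1.
Nullity = 10 - (7 - 1) = 10 - 6 = 4.

4


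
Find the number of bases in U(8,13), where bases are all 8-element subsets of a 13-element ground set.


Bases of U(8,13) are all 8-element subsets of the 13-element ground set.
Number of bases = C(13,8).
(13 choose 8) = 1287.

1287


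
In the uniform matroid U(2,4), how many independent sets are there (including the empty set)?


Independent sets of U(2,4) are all subsets of size <= 2.
Count = (4 choose 0) + (4 choose 1) + (4 choose 2)
     = 1 + 4 + 6
     = 11.

11


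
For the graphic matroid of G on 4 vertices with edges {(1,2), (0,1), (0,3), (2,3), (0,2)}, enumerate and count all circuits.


A circuit in a graphic matroid = edge set of a simple cycle.
G has 4 vertices and 5 edges.
Enumerating all minimal edge subsets forming cycles...
Total circuits found: 3.

3


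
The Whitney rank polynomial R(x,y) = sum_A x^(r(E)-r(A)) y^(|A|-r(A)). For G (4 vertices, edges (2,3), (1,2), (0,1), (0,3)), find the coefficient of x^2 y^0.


R(x,y) = sum over A in 2^E of x^(r(E)-r(A)) * y^(|A|-r(A)).
G has 4 vertices, 4 edges. r(E) = 3.
Enumerate all 2^4 = 16 subsets.
Count subsets with r(E)-r(A)=2 and |A|-r(A)=0: 4.

4


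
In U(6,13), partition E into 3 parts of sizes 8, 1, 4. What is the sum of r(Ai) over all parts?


r(Ai) = min(|Ai|, 6) for each part.
Sum = min(8,6) + min(1,6) + min(4,6)
    = 6 + 1 + 4
    = 11.

11


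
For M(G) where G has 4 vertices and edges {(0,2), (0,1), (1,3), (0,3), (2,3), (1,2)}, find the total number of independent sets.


An independent set in a graphic matroid is an acyclic edge subset.
G has 4 vertices and 6 edges.
Enumerate all 2^6 = 64 subsets, checking for acyclicity.
Total independent sets = 38.

38


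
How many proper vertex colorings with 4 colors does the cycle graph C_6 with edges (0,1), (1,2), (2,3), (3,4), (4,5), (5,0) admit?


P(C_6, k) = (k-1)^6 + (-1)^6*(k-1).
P(4) = (3)^6 + 3
= 729 + 3 = 732.

732


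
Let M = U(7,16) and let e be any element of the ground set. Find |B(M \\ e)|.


Deleting e from U(7,16) gives U(7,15) since n > r.
Bases of U(7,15) = (15 choose 7) = 6435.

6435


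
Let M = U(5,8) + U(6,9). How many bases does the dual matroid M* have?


(M1+M2)* = M1* + M2*.
M1* = U(3,8), bases: C(8,3) = 56.
M2* = U(3,9), bases: C(9,3) = 84.
|B(M*)| = 56 * 84 = 4704.

4704


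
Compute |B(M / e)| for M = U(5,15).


Contracting e from U(5,15) gives U(4,14).
Bases of U(4,14) = C(14,4) = (14 * 13 * 12 * 11) / (1 * 2 * 3 * 4) = 1001.

1001


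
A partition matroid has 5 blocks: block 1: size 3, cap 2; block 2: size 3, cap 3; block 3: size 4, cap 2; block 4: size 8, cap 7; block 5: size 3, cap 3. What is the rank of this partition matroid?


Rank of a partition matroid = sum of min(|Si|, ci) for each block.
= min(3,2) + min(3,3) + min(4,2) + min(8,7) + min(3,3)
= 2 + 3 + 2 + 7 + 3
= 17.

17


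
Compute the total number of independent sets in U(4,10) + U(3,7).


For a direct sum, |I(M1+M2)| = |I(M1)| * |I(M2)|.
|I(U(4,10))| = sum C(10,k) for k=0..4 = 386.
|I(U(3,7))| = sum C(7,k) for k=0..3 = 64.
Total = 386 * 64 = 24704.

24704


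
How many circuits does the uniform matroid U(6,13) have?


In U(6,13), circuits are the (7)-element subsets.
Any set of 7 elements is dependent, and removing any one element gives
an independent set of size 6, so it is a minimal dependent set.
Number of circuits = C(13,7) = 1716.

1716


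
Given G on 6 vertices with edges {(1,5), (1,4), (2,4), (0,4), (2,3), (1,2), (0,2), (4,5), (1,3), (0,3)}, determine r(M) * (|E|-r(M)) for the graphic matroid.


r(M) = |V| - c = 6 - 1 = 5.
nullity = |E| - r(M) = 10 - 5 = 5.
Product = 5 * 5 = 25.

25


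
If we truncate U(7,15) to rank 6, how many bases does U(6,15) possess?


Truncating U(7,15) to rank 6 gives U(6,15).
Bases of U(6,15) are all 6-element subsets of 15 elements.
Number of bases = C(15,6) = 15! / (6! * 9!) = 5005.

5005


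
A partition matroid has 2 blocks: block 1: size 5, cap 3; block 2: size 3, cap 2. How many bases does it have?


A basis picks exactly ci elements from block i.
Number of bases = product of C(|Si|, ci).
= C(5,3) * C(3,2)
= 10 * 3
= 30.

30


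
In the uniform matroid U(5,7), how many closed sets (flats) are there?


Flats of U(5,7): every subset of size < 5 is a flat, plus E itself.
Count = (7 choose 0) + (7 choose 1) + (7 choose 2) + (7 choose 3) + (7 choose 4) + 1
     = 1 + 7 + 21 + 35 + 35 + 1
     = 100.

100


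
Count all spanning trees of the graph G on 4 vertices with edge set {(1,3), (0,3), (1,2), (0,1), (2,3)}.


By Kirchhoff's matrix tree theorem, the number of spanning trees equals
the determinant of any cofactor of the Laplacian matrix L.
G has 4 vertices and 5 edges.
Computing the (3 x 3) cofactor determinant gives 8.

8


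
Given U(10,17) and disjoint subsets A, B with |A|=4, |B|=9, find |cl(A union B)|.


|A union B| = 4 + 9 = 13 (disjoint).
In U(10,17), cl(S) = S if |S| < 10, else cl(S) = E.
Since 13 >= 10, cl(A union B) = E.
|cl(A union B)| = 17.

17


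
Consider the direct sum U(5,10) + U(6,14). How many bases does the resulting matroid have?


Bases of a direct sum M1 + M2: |B| = |B(M1)| * |B(M2)|.
|B(U(5,10))| = C(10,5) = 252.
|B(U(6,14))| = C(14,6) = 3003.
Total bases = 252 * 3003 = 756756.

756756


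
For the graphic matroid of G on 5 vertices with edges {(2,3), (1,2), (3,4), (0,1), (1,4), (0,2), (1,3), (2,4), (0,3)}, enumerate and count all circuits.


A circuit in a graphic matroid = edge set of a simple cycle.
G has 5 vertices and 9 edges.
Enumerating all minimal edge subsets forming cycles...
Total circuits found: 22.

22


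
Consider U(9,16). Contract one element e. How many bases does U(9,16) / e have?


Contracting e from U(9,16) gives U(8,15).
Bases of U(8,15) = C(15,8) = 6435.

6435


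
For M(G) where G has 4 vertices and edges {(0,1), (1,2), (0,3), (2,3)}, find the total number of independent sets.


An independent set in a graphic matroid is an acyclic edge subset.
G has 4 vertices and 4 edges.
Enumerate all 2^4 = 16 subsets, checking for acyclicity.
Total independent sets = 15.

15


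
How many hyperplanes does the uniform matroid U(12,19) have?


Hyperplanes of U(12,19) are flats of rank 11.
In a uniform matroid, these are exactly the (11)-element subsets.
Count = (19 choose 11) = 75582.

75582


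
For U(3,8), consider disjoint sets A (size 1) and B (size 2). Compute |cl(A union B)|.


|A union B| = 1 + 2 = 3 (disjoint).
In U(3,8), cl(S) = S if |S| < 3, else cl(S) = E.
Since 3 >= 3, cl(A union B) = E.
|cl(A union B)| = 8.

8


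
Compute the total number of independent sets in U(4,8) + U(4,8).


For a direct sum, |I(M1+M2)| = |I(M1)| * |I(M2)|.
|I(U(4,8))| = sum C(8,k) for k=0..4 = 163.
|I(U(4,8))| = sum C(8,k) for k=0..4 = 163.
Total = 163 * 163 = 26569.

26569


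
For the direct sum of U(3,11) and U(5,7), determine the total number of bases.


Bases of a direct sum M1 + M2: |B| = |B(M1)| * |B(M2)|.
|B(U(3,11))| = C(11,3) = 165.
|B(U(5,7))| = C(7,5) = 21.
Total bases = 165 * 21 = 3465.

3465


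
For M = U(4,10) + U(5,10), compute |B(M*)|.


(M1+M2)* = M1* + M2*.
M1* = U(6,10), bases: C(10,6) = 210.
M2* = U(5,10), bases: C(10,5) = 252.
|B(M*)| = 210 * 252 = 52920.

52920


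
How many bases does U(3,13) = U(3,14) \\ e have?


Deleting e from U(3,14) gives U(3,13) since n > r.
Bases of U(3,13) = (13 choose 3) = 286.

286


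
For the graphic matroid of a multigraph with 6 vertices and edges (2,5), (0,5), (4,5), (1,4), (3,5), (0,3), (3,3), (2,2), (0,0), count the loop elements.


In a graphic matroid, a loop is a self-loop edge (u,u) with rank 0.
Examining all 9 edges for self-loops...
Self-loops found: (3,3), (2,2), (0,0)
Number of loops = 3.

3


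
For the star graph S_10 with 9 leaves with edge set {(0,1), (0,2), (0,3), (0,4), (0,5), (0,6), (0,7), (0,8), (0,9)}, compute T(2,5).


A star on 10 vertices is a tree with 9 edges.
T(x,y) = x^(9) for any tree.
T(2,5) = 2^9 = 512.

512


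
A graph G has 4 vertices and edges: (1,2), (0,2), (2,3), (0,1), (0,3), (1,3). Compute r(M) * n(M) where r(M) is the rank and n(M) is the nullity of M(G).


r(M) = |V| - c = 4 - 1 = 3.
nullity = |E| - r(M) = 6 - 3 = 3.
Product = 3 * 3 = 9.

9


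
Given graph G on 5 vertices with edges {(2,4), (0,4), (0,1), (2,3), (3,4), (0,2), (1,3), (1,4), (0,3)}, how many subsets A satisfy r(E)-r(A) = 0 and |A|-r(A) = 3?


R(x,y) = sum over A in 2^E of x^(r(E)-r(A)) * y^(|A|-r(A)).
G has 5 vertices, 9 edges. r(E) = 4.
Enumerate all 2^9 = 512 subsets.
Count subsets with r(E)-r(A)=0 and |A|-r(A)=3: 36.

36


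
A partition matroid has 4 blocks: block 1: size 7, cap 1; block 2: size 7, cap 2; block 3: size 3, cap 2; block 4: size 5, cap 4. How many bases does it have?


A basis picks exactly ci elements from block i.
Number of bases = product of C(|Si|, ci).
= C(7,1) * C(7,2) * C(3,2) * C(5,4)
= 7 * 21 * 3 * 5
= 2205.

2205


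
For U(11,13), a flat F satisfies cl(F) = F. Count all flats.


Flats of U(11,13): every subset of size < 11 is a flat, plus E itself.
Count = C(13,0) + C(13,1) + C(13,2) + C(13,3) + C(13,4) + C(13,5) + C(13,6) + C(13,7) + C(13,8) + C(13,9) + C(13,10) + 1
     = 1 + 13 + 78 + 286 + 715 + 1287 + 1716 + 1716 + 1287 + 715 + 286 + 1
     = 8101.

8101


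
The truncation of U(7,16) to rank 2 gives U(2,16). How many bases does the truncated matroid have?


Truncating U(7,16) to rank 2 gives U(2,16).
Bases of U(2,16) are all 2-element subsets of 16 elements.
Number of bases = (16 choose 2) = 120.

120


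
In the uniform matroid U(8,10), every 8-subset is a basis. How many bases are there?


Bases of U(8,10) are all 8-element subsets of the 10-element ground set.
Number of bases = C(10,8).
C(10,8) = 45.

45


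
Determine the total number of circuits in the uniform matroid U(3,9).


In U(3,9), circuits are the (4)-element subsets.
Any set of 4 elements is dependent, and removing any one element gives
an independent set of size 3, so it is a minimal dependent set.
Number of circuits = C(9,4) = (9 * 8 * 7 * 6) / (1 * 2 * 3 * 4) = 126.

126


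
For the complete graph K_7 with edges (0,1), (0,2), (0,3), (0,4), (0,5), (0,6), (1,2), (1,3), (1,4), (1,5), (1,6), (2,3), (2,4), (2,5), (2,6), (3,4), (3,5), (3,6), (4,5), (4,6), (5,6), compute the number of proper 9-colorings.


P(K_7, k) = k(k-1)(k-2)...(k-6).
P(9) = (9) * (8) * (7) * (6) * (5) * (4) * (3) = 181440.

181440


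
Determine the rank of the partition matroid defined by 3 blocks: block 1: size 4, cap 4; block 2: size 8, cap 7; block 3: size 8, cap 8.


Rank of a partition matroid = sum of min(|Si|, ci) for each block.
= min(4,4) + min(8,7) + min(8,8)
= 4 + 7 + 8
= 19.

19


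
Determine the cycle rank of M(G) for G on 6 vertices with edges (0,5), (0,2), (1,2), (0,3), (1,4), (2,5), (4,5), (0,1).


Cycle rank (nullity) = |E| - r(M) = |E| - (|V| - c).
|E| = 8, |V| = 6, c = 1.
Nullity = 8 - (6 - 1) = 8 - 5 = 3.

3


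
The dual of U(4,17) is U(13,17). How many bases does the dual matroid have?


The dual of U(r,n) is U(n-r, n) = U(13,17).
Bases of U(13,17) are all (13)-element subsets.
|B(M*)| = C(17,13) = 2380.

2380


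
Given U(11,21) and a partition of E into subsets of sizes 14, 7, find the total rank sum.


r(Ai) = min(|Ai|, 11) for each part.
Sum = min(14,11) + min(7,11)
    = 11 + 7
    = 18.

18


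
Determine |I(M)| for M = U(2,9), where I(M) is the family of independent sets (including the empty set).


Independent sets of U(2,9) are all subsets of size <= 2.
Count = (9 choose 0) + (9 choose 1) + (9 choose 2)
     = 1 + 9 + 36
     = 46.

46


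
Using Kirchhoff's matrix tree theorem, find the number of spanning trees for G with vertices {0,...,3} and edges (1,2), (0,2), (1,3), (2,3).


By Kirchhoff's matrix tree theorem, the number of spanning trees equals
the determinant of any cofactor of the Laplacian matrix L.
G has 4 vertices and 4 edges.
Computing the (3 x 3) cofactor determinant gives 3.

3


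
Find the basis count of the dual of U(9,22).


The dual of U(r,n) is U(n-r, n) = U(13,22).
Bases of U(13,22) are all (13)-element subsets.
|B(M*)| = C(22,13) = 497420.

497420


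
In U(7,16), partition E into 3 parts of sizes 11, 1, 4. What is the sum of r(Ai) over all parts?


r(Ai) = min(|Ai|, 7) for each part.
Sum = min(11,7) + min(1,7) + min(4,7)
    = 7 + 1 + 4
    = 12.

12


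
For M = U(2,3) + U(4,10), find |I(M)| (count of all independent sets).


For a direct sum, |I(M1+M2)| = |I(M1)| * |I(M2)|.
|I(U(2,3))| = sum C(3,k) for k=0..2 = 7.
|I(U(4,10))| = sum C(10,k) for k=0..4 = 386.
Total = 7 * 386 = 2702.

2702


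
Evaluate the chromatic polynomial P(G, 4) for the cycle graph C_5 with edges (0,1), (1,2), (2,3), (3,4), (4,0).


P(C_5, k) = (k-1)^5 + (-1)^5*(k-1).
P(4) = (3)^5 - 3
= 243 - 3 = 240.

240


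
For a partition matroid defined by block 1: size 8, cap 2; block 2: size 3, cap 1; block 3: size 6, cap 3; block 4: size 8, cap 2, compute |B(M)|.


A basis picks exactly ci elements from block i.
Number of bases = product of C(|Si|, ci).
= C(8,2) * C(3,1) * C(6,3) * C(8,2)
= 28 * 3 * 20 * 28
= 47040.

47040


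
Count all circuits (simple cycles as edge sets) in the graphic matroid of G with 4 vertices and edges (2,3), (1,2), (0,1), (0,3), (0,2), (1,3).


A circuit in a graphic matroid = edge set of a simple cycle.
G has 4 vertices and 6 edges.
Enumerating all minimal edge subsets forming cycles...
Total circuits found: 7.

7


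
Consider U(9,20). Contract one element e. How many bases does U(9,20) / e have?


Contracting e from U(9,20) gives U(8,19).
Bases of U(8,19) = (19 choose 8) = 75582.

75582


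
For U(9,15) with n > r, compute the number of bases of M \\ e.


Deleting e from U(9,15) gives U(9,14) since n > r.
Bases of U(9,14) = (14 choose 9) = 2002.

2002


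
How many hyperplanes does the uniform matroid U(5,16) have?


Hyperplanes of U(5,16) are flats of rank 4.
In a uniform matroid, these are exactly the (4)-element subsets.
Count = (16 choose 4) = 1820.

1820


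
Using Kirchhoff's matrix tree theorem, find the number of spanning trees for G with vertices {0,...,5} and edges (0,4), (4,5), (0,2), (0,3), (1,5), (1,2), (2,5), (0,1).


By Kirchhoff's matrix tree theorem, the number of spanning trees equals
the determinant of any cofactor of the Laplacian matrix L.
G has 6 vertices and 8 edges.
Computing the (5 x 5) cofactor determinant gives 24.

24


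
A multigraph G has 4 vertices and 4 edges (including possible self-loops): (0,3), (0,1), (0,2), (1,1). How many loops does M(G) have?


In a graphic matroid, a loop is a self-loop edge (u,u) with rank 0.
Examining all 4 edges for self-loops...
Self-loops found: (1,1)
Number of loops = 1.

1


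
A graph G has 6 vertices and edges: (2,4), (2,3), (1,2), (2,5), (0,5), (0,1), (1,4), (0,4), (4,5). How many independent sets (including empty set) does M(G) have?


An independent set in a graphic matroid is an acyclic edge subset.
G has 6 vertices and 9 edges.
Enumerate all 2^9 = 512 subsets, checking for acyclicity.
Total independent sets = 268.

268


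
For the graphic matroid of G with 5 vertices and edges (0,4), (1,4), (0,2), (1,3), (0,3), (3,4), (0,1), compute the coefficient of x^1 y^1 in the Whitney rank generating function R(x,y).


R(x,y) = sum over A in 2^E of x^(r(E)-r(A)) * y^(|A|-r(A)).
G has 5 vertices, 7 edges. r(E) = 4.
Enumerate all 2^7 = 128 subsets.
Count subsets with r(E)-r(A)=1 and |A|-r(A)=1: 19.

19


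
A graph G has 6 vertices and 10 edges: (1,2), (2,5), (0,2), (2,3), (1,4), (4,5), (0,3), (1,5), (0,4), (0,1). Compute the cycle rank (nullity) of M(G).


Cycle rank (nullity) = |E| - r(M) = |E| - (|V| - c).
|E| = 10, |V| = 6, c = 1.
Nullity = 10 - (6 - 1) = 10 - 5 = 5.

5


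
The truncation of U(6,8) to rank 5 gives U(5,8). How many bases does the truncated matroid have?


Truncating U(6,8) to rank 5 gives U(5,8).
Bases of U(5,8) are all 5-element subsets of 8 elements.
Number of bases = C(8,5) = 8! / (5! * 3!) = 56.

56


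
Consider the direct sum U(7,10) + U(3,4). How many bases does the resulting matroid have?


Bases of a direct sum M1 + M2: |B| = |B(M1)| * |B(M2)|.
|B(U(7,10))| = C(10,7) = 120.
|B(U(3,4))| = C(4,3) = 4.
Total bases = 120 * 4 = 480.

480


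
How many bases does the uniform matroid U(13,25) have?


Bases of U(13,25) are all 13-element subsets of the 25-element ground set.
Number of bases = C(25,13).
C(25,13) = 25! / (13! * 12!) = 5200300.

5200300


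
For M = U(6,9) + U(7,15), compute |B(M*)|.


(M1+M2)* = M1* + M2*.
M1* = U(3,9), bases: C(9,3) = 84.
M2* = U(8,15), bases: C(15,8) = 6435.
|B(M*)| = 84 * 6435 = 540540.

540540


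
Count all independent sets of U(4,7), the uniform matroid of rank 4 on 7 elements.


Independent sets of U(4,7) are all subsets of size <= 4.
Count = C(7,0) + C(7,1) + C(7,2) + C(7,3) + C(7,4)
     = 1 + 7 + 21 + 35 + 35
     = 99.

99


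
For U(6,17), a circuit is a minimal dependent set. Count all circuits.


In U(6,17), circuits are the (7)-element subsets.
Any set of 7 elements is dependent, and removing any one element gives
an independent set of size 6, so it is a minimal dependent set.
Number of circuits = C(17,7) = 17! / (7! * 10!) = 19448.

19448


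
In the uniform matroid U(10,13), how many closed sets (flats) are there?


Flats of U(10,13): every subset of size < 10 is a flat, plus E itself.
Count = C(13,0) + C(13,1) + C(13,2) + C(13,3) + C(13,4) + C(13,5) + C(13,6) + C(13,7) + C(13,8) + C(13,9) + 1
     = 1 + 13 + 78 + 286 + 715 + 1287 + 1716 + 1716 + 1287 + 715 + 1
     = 7815.

7815


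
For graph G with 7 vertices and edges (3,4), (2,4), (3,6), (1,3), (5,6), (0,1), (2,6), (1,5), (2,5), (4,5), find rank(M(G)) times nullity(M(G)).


r(M) = |V| - c = 7 - 1 = 6.
nullity = |E| - r(M) = 10 - 6 = 4.
Product = 6 * 4 = 24.

24


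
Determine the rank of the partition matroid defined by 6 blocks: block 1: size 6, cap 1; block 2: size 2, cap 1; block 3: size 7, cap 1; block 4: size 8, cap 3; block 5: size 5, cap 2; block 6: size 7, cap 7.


Rank of a partition matroid = sum of min(|Si|, ci) for each block.
= min(6,1) + min(2,1) + min(7,1) + min(8,3) + min(5,2) + min(7,7)
= 1 + 1 + 1 + 3 + 2 + 7
= 15.

15


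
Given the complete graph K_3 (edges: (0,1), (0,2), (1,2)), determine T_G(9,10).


T(K_3; x,y) = x^2 + x + y.
T(9,10) = 81 + 9 + 10 = 100.

100


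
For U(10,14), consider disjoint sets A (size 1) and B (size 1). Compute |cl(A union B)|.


|A union B| = 1 + 1 = 2 (disjoint).
In U(10,14), cl(S) = S if |S| < 10, else cl(S) = E.
Since 2 < 10, cl(A union B) = A union B.
|cl(A union B)| = 2.

2


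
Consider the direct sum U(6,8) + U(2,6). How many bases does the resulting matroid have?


Bases of a direct sum M1 + M2: |B| = |B(M1)| * |B(M2)|.
|B(U(6,8))| = C(8,6) = 28.
|B(U(2,6))| = C(6,2) = 15.
Total bases = 28 * 15 = 420.

420


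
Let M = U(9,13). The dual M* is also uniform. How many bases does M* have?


The dual of U(r,n) is U(n-r, n) = U(4,13).
Bases of U(4,13) are all (4)-element subsets.
|B(M*)| = C(13,4) = 13! / (4! * 9!) = 715.

715


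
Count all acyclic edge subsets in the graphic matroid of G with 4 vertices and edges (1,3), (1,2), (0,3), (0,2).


An independent set in a graphic matroid is an acyclic edge subset.
G has 4 vertices and 4 edges.
Enumerate all 2^4 = 16 subsets, checking for acyclicity.
Total independent sets = 15.

15


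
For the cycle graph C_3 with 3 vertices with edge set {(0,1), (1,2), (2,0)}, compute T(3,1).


T(C_3; x,y) = x + x^2 + ... + x^(2) + y.
T(3,1) = 3^1 + 3^2 + 1
= 3 + 9 + 1
= 13.

13


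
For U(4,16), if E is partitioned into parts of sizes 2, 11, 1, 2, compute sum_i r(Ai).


r(Ai) = min(|Ai|, 4) for each part.
Sum = min(2,4) + min(11,4) + min(1,4) + min(2,4)
    = 2 + 4 + 1 + 2
    = 9.

9


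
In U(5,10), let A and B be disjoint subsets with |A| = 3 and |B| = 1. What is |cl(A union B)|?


|A union B| = 3 + 1 = 4 (disjoint).
In U(5,10), cl(S) = S if |S| < 5, else cl(S) = E.
Since 4 < 5, cl(A union B) = A union B.
|cl(A union B)| = 4.

4


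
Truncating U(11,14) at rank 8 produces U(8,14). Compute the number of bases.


Truncating U(11,14) to rank 8 gives U(8,14).
Bases of U(8,14) are all 8-element subsets of 14 elements.
Number of bases = (14 choose 8) = 3003.

3003


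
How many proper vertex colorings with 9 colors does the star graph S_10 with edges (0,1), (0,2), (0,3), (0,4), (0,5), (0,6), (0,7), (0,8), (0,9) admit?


P(tree, k) = k * (k-1)^(9) for any tree on 10 vertices.
P(9) = 9 * 8^9 = 9 * 134217728 = 1207959552.

1207959552


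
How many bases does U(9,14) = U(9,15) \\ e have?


Deleting e from U(9,15) gives U(9,14) since n > r.
Bases of U(9,14) = C(14,9) = 2002.

2002


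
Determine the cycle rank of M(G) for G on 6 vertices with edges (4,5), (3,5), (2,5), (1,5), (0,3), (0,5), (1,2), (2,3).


Cycle rank (nullity) = |E| - r(M) = |E| - (|V| - c).
|E| = 8, |V| = 6, c = 1.
Nullity = 8 - (6 - 1) = 8 - 5 = 3.

3


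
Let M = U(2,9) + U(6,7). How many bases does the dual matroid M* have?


(M1+M2)* = M1* + M2*.
M1* = U(7,9), bases: C(9,7) = 36.
M2* = U(1,7), bases: C(7,1) = 7.
|B(M*)| = 36 * 7 = 252.

252


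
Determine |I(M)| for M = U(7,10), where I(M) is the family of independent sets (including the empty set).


Independent sets of U(7,10) are all subsets of size <= 7.
Count = (10 choose 0) + (10 choose 1) + (10 choose 2) + (10 choose 3) + (10 choose 4) + (10 choose 5) + (10 choose 6) + (10 choose 7)
     = 1 + 10 + 45 + 120 + 210 + 252 + 210 + 120
     = 968.

968


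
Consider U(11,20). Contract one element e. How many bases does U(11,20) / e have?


Contracting e from U(11,20) gives U(10,19).
Bases of U(10,19) = (19 choose 10) = 92378.

92378


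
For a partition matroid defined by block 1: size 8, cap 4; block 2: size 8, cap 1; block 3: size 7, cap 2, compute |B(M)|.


A basis picks exactly ci elements from block i.
Number of bases = product of C(|Si|, ci).
= C(8,4) * C(8,1) * C(7,2)
= 70 * 8 * 21
= 11760.

11760


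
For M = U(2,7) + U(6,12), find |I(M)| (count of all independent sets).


For a direct sum, |I(M1+M2)| = |I(M1)| * |I(M2)|.
|I(U(2,7))| = sum C(7,k) for k=0..2 = 29.
|I(U(6,12))| = sum C(12,k) for k=0..6 = 2510.
Total = 29 * 2510 = 72790.

72790


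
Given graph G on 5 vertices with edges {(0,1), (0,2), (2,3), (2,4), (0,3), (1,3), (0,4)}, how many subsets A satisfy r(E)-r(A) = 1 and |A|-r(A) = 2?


R(x,y) = sum over A in 2^E of x^(r(E)-r(A)) * y^(|A|-r(A)).
G has 5 vertices, 7 edges. r(E) = 4.
Enumerate all 2^7 = 128 subsets.
Count subsets with r(E)-r(A)=1 and |A|-r(A)=2: 2.

2


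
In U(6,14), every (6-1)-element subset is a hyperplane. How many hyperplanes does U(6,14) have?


Hyperplanes of U(6,14) are flats of rank 5.
In a uniform matroid, these are exactly the (5)-element subsets.
Count = (14 choose 5) = 2002.

2002


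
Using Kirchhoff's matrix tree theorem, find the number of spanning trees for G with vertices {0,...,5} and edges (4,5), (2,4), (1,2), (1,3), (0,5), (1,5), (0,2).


By Kirchhoff's matrix tree theorem, the number of spanning trees equals
the determinant of any cofactor of the Laplacian matrix L.
G has 6 vertices and 7 edges.
Computing the (5 x 5) cofactor determinant gives 12.

12


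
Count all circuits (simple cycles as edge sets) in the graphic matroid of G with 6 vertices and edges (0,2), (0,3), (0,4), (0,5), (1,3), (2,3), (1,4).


A circuit in a graphic matroid = edge set of a simple cycle.
G has 6 vertices and 7 edges.
Enumerating all minimal edge subsets forming cycles...
Total circuits found: 3.

3


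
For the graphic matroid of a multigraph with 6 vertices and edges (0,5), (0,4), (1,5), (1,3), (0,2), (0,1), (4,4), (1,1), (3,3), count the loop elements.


In a graphic matroid, a loop is a self-loop edge (u,u) with rank 0.
Examining all 9 edges for self-loops...
Self-loops found: (4,4), (1,1), (3,3)
Number of loops = 3.

3


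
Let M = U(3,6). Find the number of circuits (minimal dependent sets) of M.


In U(3,6), circuits are the (4)-element subsets.
Any set of 4 elements is dependent, and removing any one element gives
an independent set of size 3, so it is a minimal dependent set.
Number of circuits = (6 choose 4) = 15.

15
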